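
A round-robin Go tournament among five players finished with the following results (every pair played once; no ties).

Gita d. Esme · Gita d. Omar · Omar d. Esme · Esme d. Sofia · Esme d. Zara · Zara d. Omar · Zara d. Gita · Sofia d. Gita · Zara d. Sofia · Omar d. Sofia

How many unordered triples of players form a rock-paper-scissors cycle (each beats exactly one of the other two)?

4

Win totals: Omar 2, Zara 3, Gita 2, Sofia 1, Esme 2.
A player with w wins dominates both others in C(w,2) triples; summing gives 1 + 3 + 1 + 0 + 1 = 6 transitive triples.
Total triples C(5,3) = 10, so cyclic triples = 10 − 6 = 4.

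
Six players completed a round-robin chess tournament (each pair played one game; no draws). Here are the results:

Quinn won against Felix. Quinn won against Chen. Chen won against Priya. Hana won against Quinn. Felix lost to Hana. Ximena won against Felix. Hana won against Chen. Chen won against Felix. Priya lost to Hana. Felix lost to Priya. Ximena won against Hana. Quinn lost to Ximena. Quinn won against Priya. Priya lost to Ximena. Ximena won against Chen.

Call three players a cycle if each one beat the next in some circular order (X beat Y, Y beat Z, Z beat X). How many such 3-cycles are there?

Win totals: Hana 4, Chen 2, Quinn 3, Priya 1, Ximena 5, Felix 0.
A player with w wins dominates both others in C(w,2) triples; summing gives 6 + 1 + 3 + 0 + 10 + 0 = 20 transitive triples.
Total triples C(6,3) = 20, so cyclic triples = 20 − 20 = 0.

0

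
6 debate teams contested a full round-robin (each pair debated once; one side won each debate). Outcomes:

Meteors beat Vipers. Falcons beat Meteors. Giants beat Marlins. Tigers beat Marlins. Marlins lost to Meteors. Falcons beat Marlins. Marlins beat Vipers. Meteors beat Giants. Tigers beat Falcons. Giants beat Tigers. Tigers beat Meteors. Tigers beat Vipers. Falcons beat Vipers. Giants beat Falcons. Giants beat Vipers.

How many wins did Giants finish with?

4

Giants' results: beat Vipers, Marlins, Tigers, Falcons; lost to Meteors.
That is 4 wins.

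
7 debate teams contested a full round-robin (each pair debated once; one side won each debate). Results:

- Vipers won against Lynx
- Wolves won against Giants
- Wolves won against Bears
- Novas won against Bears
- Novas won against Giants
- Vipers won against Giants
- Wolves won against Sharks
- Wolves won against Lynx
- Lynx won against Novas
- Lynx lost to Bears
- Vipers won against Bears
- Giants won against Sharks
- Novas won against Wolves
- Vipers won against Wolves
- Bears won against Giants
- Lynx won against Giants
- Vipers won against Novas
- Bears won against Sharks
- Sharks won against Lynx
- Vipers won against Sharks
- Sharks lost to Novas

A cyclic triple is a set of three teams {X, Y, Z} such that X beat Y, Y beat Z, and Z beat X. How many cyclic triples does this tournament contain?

4

Win totals: Wolves 4, Lynx 2, Bears 3, Vipers 6, Giants 1, Novas 4, Sharks 1.
A team with w wins dominates both others in C(w,2) triples; summing gives 6 + 1 + 3 + 15 + 0 + 6 + 0 = 31 transitive triples.
Total triples C(7,3) = 35, so cyclic triples = 35 − 31 = 4.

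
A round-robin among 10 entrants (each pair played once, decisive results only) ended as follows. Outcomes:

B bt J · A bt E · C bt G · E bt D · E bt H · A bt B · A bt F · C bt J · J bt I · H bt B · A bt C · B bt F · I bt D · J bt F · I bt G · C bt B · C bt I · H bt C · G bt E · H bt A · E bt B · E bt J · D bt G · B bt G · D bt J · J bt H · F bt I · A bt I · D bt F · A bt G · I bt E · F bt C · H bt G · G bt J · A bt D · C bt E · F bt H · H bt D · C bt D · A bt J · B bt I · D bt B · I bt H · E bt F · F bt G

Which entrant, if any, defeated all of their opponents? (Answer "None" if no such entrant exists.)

None

Highest win total is A with 8 (out of 9 possible).
A lost to H, so no entrant went undefeated.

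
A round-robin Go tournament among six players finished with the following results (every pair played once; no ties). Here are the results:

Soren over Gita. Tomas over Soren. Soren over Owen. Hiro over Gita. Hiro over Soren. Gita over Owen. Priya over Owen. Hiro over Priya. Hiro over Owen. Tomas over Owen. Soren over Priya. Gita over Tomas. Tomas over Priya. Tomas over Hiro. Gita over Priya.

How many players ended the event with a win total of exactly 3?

2

Win totals: Owen 0, Gita 3, Priya 1, Tomas 4, Soren 3, Hiro 4.
Exactly 3: Gita, Soren — 2 players.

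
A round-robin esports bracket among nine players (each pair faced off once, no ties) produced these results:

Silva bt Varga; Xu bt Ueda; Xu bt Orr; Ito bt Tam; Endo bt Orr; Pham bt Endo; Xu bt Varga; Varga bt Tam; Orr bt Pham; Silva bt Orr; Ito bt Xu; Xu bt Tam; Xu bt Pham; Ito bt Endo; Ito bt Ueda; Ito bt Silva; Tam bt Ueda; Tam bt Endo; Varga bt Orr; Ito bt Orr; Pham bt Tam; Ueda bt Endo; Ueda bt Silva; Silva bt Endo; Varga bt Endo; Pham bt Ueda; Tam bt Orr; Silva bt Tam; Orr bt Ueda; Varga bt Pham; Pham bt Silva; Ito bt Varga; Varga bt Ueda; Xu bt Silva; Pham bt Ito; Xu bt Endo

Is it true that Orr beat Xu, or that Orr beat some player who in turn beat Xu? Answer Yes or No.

Orr did not beat Xu directly.
Orr beat Pham, Ueda, but each of them lost to Xu. No two-step path.

No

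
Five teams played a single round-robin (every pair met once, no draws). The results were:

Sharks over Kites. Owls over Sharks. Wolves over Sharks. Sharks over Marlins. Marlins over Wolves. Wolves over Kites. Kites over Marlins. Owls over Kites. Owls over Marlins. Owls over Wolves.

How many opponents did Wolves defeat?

2

Wolves' results: beat Kites, Sharks; lost to Owls, Marlins.
That is 2 wins.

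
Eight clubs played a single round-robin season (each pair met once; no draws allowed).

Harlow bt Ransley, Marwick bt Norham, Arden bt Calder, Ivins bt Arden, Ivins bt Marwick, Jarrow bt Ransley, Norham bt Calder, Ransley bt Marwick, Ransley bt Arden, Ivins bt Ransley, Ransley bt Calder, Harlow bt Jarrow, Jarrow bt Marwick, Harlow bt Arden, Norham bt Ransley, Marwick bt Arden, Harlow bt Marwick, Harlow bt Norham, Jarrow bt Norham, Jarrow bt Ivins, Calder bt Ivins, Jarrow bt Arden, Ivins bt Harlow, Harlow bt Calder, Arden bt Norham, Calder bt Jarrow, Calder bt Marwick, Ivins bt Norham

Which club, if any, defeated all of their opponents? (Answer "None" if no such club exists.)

Highest win total is Harlow with 6 (out of 7 possible).
Harlow lost to Ivins, so no club went undefeated.

None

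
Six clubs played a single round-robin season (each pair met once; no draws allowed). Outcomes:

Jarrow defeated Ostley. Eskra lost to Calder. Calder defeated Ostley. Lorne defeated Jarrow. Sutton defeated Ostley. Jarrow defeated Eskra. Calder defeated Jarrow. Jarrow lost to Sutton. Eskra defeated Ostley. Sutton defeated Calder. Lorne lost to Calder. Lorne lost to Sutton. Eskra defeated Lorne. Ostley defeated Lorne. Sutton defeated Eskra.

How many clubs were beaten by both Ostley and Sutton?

Ostley beat: Lorne.
Sutton beat: Calder, Jarrow, Lorne, Eskra, Ostley.
Both beat: Lorne — 1.

1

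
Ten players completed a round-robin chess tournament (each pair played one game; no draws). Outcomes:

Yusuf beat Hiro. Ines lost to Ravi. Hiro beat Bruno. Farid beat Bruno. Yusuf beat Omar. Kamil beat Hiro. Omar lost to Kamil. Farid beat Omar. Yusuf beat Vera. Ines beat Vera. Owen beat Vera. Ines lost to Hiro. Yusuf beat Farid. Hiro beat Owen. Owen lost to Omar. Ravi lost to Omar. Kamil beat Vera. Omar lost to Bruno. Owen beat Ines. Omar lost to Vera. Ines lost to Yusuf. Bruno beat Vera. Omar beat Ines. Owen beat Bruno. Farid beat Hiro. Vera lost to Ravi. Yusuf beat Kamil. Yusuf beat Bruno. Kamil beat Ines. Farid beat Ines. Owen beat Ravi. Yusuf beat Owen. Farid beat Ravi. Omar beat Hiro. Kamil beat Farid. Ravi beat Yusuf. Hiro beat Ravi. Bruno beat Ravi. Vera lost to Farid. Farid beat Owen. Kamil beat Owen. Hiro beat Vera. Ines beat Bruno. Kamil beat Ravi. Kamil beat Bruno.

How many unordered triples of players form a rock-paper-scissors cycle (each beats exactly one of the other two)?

Win totals: Yusuf 8, Ines 2, Bruno 3, Hiro 5, Vera 1, Farid 7, Kamil 8, Ravi 3, Owen 4, Omar 4.
A player with w wins dominates both others in C(w,2) triples; summing gives 28 + 1 + 3 + 10 + 0 + 21 + 28 + 3 + 6 + 6 = 106 transitive triples.
Total triples C(10,3) = 120, so cyclic triples = 120 − 106 = 14.

14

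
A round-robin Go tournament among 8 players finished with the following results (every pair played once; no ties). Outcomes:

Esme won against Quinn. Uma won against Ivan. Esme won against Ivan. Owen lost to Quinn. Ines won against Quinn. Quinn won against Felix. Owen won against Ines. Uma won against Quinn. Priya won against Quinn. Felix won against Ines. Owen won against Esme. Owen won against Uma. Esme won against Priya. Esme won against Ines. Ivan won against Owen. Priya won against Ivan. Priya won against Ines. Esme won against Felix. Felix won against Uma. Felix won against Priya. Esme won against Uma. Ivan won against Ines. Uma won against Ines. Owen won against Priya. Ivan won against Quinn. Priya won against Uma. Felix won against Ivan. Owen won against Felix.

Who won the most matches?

Win totals: Esme 6, Ines 1, Owen 5, Priya 4, Ivan 3, Uma 3, Quinn 2, Felix 4.
Esme leads with 6 wins (next highest: 5).

Esme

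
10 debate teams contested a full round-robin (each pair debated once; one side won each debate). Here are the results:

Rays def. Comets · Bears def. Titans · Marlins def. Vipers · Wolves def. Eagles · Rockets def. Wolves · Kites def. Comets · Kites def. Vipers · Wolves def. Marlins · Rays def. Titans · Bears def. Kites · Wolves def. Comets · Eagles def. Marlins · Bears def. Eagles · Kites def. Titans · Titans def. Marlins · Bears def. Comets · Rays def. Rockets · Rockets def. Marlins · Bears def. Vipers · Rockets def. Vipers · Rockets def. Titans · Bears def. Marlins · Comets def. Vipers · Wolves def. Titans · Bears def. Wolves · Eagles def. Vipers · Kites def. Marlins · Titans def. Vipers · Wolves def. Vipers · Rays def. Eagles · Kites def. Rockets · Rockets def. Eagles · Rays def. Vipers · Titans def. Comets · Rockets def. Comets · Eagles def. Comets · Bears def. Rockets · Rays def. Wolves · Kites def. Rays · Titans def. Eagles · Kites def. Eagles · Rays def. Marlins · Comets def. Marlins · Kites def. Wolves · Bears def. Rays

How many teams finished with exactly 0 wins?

1

Win totals: Wolves 5, Rockets 6, Bears 9, Kites 8, Comets 2, Vipers 0, Titans 4, Rays 7, Marlins 1, Eagles 3.
Exactly 0: Vipers — 1 team.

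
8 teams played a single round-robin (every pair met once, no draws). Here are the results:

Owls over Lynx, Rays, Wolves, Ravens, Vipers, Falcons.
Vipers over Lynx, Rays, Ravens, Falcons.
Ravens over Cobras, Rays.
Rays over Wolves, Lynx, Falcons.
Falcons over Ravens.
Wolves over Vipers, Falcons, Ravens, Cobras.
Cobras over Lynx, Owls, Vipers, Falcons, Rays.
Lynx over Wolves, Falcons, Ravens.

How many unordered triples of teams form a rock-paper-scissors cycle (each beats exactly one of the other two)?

Win totals: Rays 3, Vipers 4, Cobras 5, Falcons 1, Owls 6, Lynx 3, Wolves 4, Ravens 2.
A team with w wins dominates both others in C(w,2) triples; summing gives 3 + 6 + 10 + 0 + 15 + 3 + 6 + 1 = 44 transitive triples.
Total triples C(8,3) = 56, so cyclic triples = 56 − 44 = 12.

12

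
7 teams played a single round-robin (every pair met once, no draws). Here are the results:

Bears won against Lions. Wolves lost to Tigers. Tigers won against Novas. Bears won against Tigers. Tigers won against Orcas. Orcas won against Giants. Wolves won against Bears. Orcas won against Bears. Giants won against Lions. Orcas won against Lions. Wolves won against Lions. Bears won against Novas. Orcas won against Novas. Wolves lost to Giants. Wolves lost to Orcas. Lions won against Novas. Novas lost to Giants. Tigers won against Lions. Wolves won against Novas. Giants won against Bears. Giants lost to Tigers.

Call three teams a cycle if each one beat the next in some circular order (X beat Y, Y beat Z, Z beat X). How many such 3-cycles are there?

Win totals: Tigers 5, Orcas 5, Bears 3, Wolves 3, Novas 0, Lions 1, Giants 4.
A team with w wins dominates both others in C(w,2) triples; summing gives 10 + 10 + 3 + 3 + 0 + 0 + 6 = 32 transitive triples.
Total triples C(7,3) = 35, so cyclic triples = 35 − 32 = 3.

3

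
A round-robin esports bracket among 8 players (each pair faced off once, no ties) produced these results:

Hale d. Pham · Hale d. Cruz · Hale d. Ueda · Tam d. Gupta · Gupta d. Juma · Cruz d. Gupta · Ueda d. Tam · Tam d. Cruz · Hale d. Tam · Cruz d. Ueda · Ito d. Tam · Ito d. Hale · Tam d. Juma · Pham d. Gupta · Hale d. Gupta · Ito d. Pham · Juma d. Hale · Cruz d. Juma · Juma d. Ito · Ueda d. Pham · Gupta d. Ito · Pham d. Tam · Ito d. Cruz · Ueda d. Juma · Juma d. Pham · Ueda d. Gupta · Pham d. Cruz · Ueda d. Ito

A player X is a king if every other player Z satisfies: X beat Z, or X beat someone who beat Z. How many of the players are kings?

6

Pham cannot reach Hale in two steps.
Juma reaches everyone (king).
Gupta cannot reach Ueda in two steps.
Ueda reaches everyone (king).
Cruz reaches everyone (king).
Hale reaches everyone (king).
Ito reaches everyone (king).
Tam reaches everyone (king).
Kings: Juma, Ueda, Cruz, Hale, Ito, Tam — 6.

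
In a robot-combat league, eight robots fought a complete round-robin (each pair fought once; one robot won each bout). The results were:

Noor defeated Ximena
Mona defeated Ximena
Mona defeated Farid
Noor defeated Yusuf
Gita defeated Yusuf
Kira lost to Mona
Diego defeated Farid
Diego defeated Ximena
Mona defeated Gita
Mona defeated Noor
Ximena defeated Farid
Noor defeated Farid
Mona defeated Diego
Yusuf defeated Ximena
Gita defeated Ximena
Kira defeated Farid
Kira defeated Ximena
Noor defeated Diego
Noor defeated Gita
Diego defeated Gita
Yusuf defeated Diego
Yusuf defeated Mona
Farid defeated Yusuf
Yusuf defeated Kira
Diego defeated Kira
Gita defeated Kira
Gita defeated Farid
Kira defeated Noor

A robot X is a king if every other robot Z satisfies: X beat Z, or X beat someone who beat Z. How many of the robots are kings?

Kira cannot reach Mona in two steps.
Diego cannot reach Mona in two steps.
Gita reaches everyone (king).
Farid cannot reach Gita, Noor in two steps.
Noor reaches everyone (king).
Yusuf reaches everyone (king).
Mona reaches everyone (king).
Ximena cannot reach Kira, Diego, Gita, Noor, Mona in two steps.
Kings: Gita, Noor, Yusuf, Mona — 4.

4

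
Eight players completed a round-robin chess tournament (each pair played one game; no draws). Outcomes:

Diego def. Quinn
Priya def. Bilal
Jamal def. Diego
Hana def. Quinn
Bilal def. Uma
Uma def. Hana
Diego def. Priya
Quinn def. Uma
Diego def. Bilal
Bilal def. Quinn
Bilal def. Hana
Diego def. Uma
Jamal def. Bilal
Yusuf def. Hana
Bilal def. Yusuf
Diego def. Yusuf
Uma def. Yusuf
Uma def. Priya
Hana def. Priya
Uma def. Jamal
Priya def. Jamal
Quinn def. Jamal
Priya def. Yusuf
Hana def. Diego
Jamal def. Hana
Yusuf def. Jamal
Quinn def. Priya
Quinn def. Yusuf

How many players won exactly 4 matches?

Win totals: Hana 3, Diego 5, Uma 4, Quinn 4, Yusuf 2, Jamal 3, Bilal 4, Priya 3.
Exactly 4: Uma, Quinn, Bilal — 3 players.

3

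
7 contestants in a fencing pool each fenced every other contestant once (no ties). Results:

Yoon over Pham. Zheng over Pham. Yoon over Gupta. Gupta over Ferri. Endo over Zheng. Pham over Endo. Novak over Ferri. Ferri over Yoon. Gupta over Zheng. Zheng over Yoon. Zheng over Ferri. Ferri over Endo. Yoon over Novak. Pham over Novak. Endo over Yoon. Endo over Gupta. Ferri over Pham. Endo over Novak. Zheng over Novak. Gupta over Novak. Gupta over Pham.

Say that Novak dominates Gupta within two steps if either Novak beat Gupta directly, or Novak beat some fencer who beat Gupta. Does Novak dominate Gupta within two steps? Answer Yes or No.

Novak did not beat Gupta directly.
Novak beat Ferri, but each of them lost to Gupta. No two-step path.

No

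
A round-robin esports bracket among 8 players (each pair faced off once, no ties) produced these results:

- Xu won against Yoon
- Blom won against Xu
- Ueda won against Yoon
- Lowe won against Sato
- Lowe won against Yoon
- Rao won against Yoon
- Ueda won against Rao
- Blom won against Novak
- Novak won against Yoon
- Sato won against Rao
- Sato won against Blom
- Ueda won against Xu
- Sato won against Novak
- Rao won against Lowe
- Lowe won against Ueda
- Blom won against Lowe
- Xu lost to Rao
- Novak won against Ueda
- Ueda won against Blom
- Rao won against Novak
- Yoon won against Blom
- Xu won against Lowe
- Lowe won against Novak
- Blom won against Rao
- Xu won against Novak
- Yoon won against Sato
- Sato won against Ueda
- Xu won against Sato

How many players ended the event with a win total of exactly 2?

Win totals: Novak 2, Ueda 4, Xu 4, Rao 4, Sato 4, Lowe 4, Yoon 2, Blom 4.
Exactly 2: Novak, Yoon — 2 players.

2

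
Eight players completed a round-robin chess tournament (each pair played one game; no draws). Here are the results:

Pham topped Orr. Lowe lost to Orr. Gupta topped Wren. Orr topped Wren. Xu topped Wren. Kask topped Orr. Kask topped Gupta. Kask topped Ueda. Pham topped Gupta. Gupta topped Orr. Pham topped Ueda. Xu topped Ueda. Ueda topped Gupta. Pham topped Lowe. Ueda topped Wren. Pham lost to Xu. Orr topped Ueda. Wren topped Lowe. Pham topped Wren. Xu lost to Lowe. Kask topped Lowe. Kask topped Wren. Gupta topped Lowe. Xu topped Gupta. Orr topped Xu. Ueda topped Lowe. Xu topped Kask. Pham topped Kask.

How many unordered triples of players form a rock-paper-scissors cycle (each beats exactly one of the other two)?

Win totals: Xu 5, Gupta 3, Ueda 3, Pham 6, Orr 4, Kask 5, Wren 1, Lowe 1.
A player with w wins dominates both others in C(w,2) triples; summing gives 10 + 3 + 3 + 15 + 6 + 10 + 0 + 0 = 47 transitive triples.
Total triples C(8,3) = 56, so cyclic triples = 56 − 47 = 9.

9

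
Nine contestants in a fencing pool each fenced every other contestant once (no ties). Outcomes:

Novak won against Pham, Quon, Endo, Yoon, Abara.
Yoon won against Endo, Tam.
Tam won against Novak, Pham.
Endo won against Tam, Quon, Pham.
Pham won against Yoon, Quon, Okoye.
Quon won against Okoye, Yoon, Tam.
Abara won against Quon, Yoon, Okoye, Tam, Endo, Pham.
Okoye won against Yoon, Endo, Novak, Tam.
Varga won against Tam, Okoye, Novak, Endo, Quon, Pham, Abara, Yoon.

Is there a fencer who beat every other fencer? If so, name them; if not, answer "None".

Varga

Varga has 8 wins out of 8 opponents — a perfect record.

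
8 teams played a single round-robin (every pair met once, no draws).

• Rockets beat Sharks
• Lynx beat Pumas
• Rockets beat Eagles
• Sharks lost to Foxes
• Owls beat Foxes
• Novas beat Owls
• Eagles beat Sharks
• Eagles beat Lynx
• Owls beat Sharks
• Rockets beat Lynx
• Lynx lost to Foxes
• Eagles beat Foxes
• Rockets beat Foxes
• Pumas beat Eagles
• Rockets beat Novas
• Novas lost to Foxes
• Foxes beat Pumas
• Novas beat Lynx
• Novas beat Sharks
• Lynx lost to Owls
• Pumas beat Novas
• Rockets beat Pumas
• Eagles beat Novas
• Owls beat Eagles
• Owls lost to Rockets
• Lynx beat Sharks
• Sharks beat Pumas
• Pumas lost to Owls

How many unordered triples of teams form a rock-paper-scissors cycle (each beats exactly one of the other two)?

Win totals: Eagles 4, Owls 5, Lynx 2, Novas 3, Sharks 1, Pumas 2, Foxes 4, Rockets 7.
A team with w wins dominates both others in C(w,2) triples; summing gives 6 + 10 + 1 + 3 + 0 + 1 + 6 + 21 = 48 transitive triples.
Total triples C(8,3) = 56, so cyclic triples = 56 − 48 = 8.

8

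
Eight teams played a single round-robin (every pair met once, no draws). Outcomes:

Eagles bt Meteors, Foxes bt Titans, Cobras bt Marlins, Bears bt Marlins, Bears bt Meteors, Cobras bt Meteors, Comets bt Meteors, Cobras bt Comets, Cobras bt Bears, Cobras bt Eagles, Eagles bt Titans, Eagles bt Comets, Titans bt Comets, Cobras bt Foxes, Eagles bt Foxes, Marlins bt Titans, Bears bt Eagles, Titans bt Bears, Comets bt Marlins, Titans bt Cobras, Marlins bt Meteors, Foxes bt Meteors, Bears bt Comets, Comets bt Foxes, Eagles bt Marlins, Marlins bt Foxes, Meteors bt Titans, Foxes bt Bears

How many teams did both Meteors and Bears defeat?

0

Meteors beat: Titans.
Bears beat: Comets, Meteors, Eagles, Marlins.
No one was beaten by both.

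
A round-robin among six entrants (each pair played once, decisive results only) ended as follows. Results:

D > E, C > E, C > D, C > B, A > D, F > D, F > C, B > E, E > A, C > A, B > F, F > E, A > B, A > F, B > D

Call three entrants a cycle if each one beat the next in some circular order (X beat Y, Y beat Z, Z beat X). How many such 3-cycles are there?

Win totals: A 3, B 3, C 4, D 1, E 1, F 3.
An entrant with w wins dominates both others in C(w,2) triples; summing gives 3 + 3 + 6 + 0 + 0 + 3 = 15 transitive triples.
Total triples C(6,3) = 20, so cyclic triples = 20 − 15 = 5.

5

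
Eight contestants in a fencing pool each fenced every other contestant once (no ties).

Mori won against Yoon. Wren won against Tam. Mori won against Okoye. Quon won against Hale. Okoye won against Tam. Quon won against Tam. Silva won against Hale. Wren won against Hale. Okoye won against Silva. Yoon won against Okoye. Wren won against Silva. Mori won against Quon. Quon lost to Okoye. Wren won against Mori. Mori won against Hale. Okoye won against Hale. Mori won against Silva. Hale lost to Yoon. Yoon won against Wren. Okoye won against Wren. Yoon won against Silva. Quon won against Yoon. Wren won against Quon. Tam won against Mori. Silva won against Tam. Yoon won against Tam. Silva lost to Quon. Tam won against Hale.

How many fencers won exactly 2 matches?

2

Win totals: Mori 5, Quon 4, Yoon 5, Okoye 5, Silva 2, Wren 5, Tam 2, Hale 0.
Exactly 2: Silva, Tam — 2 fencers.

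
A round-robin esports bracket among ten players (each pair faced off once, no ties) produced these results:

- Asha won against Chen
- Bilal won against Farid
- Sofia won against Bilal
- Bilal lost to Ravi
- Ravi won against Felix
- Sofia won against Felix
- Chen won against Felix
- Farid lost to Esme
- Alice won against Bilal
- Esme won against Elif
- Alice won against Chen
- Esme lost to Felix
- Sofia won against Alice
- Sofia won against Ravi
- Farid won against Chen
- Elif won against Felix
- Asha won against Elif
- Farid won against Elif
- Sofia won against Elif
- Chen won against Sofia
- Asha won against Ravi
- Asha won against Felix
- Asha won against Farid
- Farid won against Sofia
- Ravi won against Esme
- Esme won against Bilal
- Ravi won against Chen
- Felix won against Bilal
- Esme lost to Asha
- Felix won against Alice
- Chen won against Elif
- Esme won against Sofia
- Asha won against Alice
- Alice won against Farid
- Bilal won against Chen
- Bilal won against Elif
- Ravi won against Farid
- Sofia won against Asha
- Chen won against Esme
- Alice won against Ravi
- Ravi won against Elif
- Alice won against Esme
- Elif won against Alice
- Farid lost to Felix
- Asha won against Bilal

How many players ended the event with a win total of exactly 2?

1

Win totals: Asha 8, Farid 3, Felix 4, Alice 5, Esme 4, Elif 2, Bilal 3, Ravi 6, Sofia 6, Chen 4.
Exactly 2: Elif — 1 player.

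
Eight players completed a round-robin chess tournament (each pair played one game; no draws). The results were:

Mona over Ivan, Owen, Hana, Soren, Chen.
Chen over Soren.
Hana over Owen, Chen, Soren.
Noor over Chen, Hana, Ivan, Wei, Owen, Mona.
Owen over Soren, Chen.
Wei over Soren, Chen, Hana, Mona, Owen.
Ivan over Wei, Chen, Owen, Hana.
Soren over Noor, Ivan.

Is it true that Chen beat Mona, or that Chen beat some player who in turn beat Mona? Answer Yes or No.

No

Chen did not beat Mona directly.
Chen beat Soren, but each of them lost to Mona. No two-step path.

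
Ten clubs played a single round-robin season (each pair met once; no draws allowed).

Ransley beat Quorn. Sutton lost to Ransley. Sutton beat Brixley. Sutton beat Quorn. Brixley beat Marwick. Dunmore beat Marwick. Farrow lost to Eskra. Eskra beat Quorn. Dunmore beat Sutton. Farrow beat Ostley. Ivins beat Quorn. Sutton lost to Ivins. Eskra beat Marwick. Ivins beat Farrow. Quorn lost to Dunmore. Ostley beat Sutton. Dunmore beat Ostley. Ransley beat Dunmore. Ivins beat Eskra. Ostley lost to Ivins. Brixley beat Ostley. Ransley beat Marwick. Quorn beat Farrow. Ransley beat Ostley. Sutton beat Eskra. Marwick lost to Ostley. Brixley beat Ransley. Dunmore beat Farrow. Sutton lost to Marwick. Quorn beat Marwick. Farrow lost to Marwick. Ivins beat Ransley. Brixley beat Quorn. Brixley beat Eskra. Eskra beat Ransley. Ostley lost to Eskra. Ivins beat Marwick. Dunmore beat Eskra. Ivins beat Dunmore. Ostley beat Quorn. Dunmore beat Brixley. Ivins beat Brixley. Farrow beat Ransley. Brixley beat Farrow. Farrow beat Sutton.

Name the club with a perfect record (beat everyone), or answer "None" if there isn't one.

Ivins has 9 wins out of 9 opponents — a perfect record.

Ivins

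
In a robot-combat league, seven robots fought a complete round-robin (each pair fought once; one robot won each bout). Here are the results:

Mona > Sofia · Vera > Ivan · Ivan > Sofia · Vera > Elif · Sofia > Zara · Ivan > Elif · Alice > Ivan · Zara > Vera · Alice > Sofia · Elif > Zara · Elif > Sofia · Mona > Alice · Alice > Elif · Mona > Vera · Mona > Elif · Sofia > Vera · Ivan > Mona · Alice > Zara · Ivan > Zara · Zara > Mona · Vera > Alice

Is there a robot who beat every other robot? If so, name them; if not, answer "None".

None

Highest win total is Mona with 4 (out of 6 possible).
Mona lost to Zara, Ivan, so no robot went undefeated.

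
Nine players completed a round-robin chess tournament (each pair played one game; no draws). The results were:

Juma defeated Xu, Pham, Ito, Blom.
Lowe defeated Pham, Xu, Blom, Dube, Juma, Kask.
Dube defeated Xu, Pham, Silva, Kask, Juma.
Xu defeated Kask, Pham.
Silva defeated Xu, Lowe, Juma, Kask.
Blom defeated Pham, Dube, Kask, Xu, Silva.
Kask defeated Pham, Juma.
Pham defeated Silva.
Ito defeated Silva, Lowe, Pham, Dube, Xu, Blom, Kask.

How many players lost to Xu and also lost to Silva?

Xu beat: Kask, Pham.
Silva beat: Kask, Lowe, Xu, Juma.
Both beat: Kask — 1.

1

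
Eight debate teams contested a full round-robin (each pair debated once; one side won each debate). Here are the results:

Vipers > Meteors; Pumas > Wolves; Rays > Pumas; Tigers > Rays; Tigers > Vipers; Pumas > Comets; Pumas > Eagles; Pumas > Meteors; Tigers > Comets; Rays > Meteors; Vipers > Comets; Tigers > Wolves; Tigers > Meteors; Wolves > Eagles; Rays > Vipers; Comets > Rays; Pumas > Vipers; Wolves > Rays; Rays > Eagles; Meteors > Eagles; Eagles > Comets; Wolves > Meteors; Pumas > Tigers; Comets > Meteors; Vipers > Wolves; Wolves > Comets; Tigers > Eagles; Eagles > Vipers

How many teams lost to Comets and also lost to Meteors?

Comets beat: Meteors, Rays.
Meteors beat: Eagles.
No one was beaten by both.

0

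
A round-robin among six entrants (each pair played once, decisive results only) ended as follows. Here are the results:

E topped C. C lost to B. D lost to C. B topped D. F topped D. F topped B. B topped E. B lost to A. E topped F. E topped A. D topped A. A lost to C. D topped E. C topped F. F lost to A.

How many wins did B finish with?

B's results: beat C, D, E; lost to A, F.
That is 3 wins.

3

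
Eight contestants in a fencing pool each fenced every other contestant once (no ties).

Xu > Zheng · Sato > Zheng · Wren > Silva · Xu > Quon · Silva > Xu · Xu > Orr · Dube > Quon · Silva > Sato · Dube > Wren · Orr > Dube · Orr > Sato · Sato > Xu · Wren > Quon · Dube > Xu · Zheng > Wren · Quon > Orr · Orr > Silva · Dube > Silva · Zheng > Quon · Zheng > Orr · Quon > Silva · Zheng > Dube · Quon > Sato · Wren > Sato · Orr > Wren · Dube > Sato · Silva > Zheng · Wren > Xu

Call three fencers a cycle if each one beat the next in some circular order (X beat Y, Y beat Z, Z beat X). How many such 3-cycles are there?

Win totals: Xu 3, Silva 3, Quon 3, Dube 5, Zheng 4, Sato 2, Orr 4, Wren 4.
A fencer with w wins dominates both others in C(w,2) triples; summing gives 3 + 3 + 3 + 10 + 6 + 1 + 6 + 6 = 38 transitive triples.
Total triples C(8,3) = 56, so cyclic triples = 56 − 38 = 18.

18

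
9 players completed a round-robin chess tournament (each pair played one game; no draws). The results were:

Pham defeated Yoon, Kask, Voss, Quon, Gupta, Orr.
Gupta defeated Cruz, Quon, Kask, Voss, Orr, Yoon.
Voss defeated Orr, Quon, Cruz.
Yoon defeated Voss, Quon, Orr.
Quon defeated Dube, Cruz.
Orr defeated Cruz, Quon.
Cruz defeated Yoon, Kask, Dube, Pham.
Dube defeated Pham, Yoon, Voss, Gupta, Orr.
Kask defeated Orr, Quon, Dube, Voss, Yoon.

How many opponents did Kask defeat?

5

Kask's results: beat Orr, Voss, Dube, Yoon, Quon; lost to Cruz, Gupta, Pham.
That is 5 wins.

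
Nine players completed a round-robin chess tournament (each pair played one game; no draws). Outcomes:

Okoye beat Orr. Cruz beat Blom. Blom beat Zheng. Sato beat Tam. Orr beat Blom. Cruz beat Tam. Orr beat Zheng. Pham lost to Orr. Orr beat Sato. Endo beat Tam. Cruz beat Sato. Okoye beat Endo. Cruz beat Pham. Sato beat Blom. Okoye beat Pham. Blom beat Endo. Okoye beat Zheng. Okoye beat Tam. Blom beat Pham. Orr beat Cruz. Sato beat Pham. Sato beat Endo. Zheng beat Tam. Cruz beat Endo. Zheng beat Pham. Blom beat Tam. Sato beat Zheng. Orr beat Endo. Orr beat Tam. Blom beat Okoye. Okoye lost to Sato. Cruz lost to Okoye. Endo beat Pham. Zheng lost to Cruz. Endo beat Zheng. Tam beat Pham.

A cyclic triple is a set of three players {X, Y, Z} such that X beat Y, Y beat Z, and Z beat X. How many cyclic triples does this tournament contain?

4

Win totals: Zheng 2, Endo 3, Pham 0, Okoye 6, Blom 5, Tam 1, Orr 7, Cruz 6, Sato 6.
A player with w wins dominates both others in C(w,2) triples; summing gives 1 + 3 + 0 + 15 + 10 + 0 + 21 + 15 + 15 = 80 transitive triples.
Total triples C(9,3) = 84, so cyclic triples = 84 − 80 = 4.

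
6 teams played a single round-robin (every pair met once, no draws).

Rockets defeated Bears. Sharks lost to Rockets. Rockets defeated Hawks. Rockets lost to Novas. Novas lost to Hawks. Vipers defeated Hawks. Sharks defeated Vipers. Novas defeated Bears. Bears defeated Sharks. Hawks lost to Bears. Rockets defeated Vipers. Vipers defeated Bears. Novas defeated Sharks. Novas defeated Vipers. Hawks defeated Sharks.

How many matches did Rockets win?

Rockets' results: beat Sharks, Vipers, Hawks, Bears; lost to Novas.
That is 4 wins.

4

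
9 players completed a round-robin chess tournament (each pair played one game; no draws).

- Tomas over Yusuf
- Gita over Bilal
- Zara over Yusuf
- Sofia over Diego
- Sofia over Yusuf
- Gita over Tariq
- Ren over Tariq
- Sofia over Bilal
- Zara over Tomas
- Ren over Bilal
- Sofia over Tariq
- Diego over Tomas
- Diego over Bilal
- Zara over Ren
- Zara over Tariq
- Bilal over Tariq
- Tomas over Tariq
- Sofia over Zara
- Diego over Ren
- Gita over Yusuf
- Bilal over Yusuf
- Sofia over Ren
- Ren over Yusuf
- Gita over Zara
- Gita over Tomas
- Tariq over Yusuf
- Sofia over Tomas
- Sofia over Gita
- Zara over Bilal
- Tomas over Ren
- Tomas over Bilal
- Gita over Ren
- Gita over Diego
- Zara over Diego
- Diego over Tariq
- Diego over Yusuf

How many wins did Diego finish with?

5

Diego's results: beat Bilal, Yusuf, Tariq, Ren, Tomas; lost to Gita, Sofia, Zara.
That is 5 wins.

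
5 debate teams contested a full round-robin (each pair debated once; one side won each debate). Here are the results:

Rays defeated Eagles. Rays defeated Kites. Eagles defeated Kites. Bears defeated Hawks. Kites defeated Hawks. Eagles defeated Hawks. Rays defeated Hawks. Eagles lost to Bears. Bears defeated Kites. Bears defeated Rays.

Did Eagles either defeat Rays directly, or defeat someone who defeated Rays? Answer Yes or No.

No

Eagles did not beat Rays directly.
Eagles beat Hawks, Kites, but each of them lost to Rays. No two-step path.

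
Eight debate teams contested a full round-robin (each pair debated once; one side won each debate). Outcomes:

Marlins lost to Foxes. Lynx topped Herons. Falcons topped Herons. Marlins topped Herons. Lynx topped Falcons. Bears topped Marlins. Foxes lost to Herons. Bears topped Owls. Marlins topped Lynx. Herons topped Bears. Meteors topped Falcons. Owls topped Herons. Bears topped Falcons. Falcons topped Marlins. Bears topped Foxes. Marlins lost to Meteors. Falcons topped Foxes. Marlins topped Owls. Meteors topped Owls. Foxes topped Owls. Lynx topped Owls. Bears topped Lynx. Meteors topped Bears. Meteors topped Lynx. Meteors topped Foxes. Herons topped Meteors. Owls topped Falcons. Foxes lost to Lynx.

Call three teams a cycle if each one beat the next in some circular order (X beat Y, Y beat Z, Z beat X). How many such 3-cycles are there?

Win totals: Foxes 2, Bears 5, Owls 2, Lynx 4, Marlins 3, Falcons 3, Herons 3, Meteors 6.
A team with w wins dominates both others in C(w,2) triples; summing gives 1 + 10 + 1 + 6 + 3 + 3 + 3 + 15 = 42 transitive triples.
Total triples C(8,3) = 56, so cyclic triples = 56 − 42 = 14.

14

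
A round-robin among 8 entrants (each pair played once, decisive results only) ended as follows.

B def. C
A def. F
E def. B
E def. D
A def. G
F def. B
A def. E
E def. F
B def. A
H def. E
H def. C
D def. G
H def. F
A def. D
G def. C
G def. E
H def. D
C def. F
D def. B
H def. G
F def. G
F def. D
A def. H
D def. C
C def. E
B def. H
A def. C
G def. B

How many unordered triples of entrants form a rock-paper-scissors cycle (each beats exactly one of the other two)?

Win totals: A 6, B 3, C 2, D 3, E 3, F 3, G 3, H 5.
An entrant with w wins dominates both others in C(w,2) triples; summing gives 15 + 3 + 1 + 3 + 3 + 3 + 3 + 10 = 41 transitive triples.
Total triples C(8,3) = 56, so cyclic triples = 56 − 41 = 15.

15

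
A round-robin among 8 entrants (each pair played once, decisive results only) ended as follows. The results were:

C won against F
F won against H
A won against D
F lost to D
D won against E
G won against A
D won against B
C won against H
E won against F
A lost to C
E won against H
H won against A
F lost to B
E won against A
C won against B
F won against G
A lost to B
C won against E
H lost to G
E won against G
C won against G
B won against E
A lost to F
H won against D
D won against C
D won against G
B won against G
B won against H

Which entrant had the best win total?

Win totals: A 1, B 5, C 6, D 5, E 4, F 3, G 2, H 2.
C leads with 6 wins (next highest: 5).

C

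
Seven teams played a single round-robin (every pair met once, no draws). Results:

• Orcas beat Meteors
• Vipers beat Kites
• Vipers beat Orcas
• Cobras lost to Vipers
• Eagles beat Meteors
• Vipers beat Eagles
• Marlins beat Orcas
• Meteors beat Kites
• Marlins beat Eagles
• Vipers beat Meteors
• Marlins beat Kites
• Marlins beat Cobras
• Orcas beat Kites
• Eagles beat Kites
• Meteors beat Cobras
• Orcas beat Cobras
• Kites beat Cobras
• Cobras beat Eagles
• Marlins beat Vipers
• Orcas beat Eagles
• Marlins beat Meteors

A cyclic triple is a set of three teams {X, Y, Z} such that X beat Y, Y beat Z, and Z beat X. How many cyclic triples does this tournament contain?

2

Win totals: Eagles 2, Marlins 6, Orcas 4, Kites 1, Meteors 2, Vipers 5, Cobras 1.
A team with w wins dominates both others in C(w,2) triples; summing gives 1 + 15 + 6 + 0 + 1 + 10 + 0 = 33 transitive triples.
Total triples C(7,3) = 35, so cyclic triples = 35 − 33 = 2.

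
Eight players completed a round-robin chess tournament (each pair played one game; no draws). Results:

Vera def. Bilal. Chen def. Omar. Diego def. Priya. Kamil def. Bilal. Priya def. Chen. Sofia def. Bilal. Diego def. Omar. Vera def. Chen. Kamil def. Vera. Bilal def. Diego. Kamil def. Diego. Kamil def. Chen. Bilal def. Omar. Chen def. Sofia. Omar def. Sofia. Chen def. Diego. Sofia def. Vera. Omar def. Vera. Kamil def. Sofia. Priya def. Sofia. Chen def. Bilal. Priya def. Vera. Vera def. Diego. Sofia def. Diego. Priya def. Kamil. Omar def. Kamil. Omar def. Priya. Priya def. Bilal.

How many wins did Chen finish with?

4

Chen's results: beat Omar, Bilal, Diego, Sofia; lost to Vera, Priya, Kamil.
That is 4 wins.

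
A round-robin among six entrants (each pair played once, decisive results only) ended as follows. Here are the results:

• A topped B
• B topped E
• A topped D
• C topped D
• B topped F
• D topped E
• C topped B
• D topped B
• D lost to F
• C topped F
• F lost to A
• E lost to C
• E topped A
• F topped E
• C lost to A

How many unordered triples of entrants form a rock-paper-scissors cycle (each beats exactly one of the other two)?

5

Of the C(6,3) = 20 triples, the cyclic ones are: {A, B, E}; {A, C, E}; {A, D, E}; {A, E, F}; {B, D, F}.
That is 5.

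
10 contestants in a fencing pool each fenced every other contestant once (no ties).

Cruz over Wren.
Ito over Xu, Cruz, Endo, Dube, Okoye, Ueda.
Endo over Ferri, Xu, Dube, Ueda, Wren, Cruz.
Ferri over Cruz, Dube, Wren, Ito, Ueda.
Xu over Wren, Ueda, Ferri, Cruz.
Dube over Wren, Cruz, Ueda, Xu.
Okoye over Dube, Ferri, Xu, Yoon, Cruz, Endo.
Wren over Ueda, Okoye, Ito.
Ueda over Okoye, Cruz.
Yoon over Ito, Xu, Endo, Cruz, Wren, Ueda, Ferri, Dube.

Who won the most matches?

Win totals: Wren 3, Cruz 1, Ito 6, Dube 4, Okoye 6, Yoon 8, Ueda 2, Xu 4, Endo 6, Ferri 5.
Yoon leads with 8 wins (next highest: 6).

Yoon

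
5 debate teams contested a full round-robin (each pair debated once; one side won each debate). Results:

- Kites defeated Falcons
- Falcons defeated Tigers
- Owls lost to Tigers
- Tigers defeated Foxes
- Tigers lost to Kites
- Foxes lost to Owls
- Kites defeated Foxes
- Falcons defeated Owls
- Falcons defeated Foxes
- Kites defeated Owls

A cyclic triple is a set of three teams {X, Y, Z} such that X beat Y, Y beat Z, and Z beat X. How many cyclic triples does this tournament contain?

0

Of the C(5,3) = 10 triples, the cyclic ones are: none.
That is 0.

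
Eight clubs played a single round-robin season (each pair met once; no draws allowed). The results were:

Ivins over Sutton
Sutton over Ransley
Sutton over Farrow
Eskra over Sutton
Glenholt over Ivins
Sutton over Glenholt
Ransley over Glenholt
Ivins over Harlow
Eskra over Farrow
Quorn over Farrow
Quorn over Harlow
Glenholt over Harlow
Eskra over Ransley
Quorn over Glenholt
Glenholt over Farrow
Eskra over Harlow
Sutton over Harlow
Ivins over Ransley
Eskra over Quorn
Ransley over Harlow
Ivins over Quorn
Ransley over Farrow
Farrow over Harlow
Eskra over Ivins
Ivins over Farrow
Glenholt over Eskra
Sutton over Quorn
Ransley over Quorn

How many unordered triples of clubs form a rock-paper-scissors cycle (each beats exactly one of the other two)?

6

Win totals: Harlow 0, Ivins 5, Farrow 1, Sutton 5, Eskra 6, Quorn 3, Ransley 4, Glenholt 4.
A club with w wins dominates both others in C(w,2) triples; summing gives 0 + 10 + 0 + 10 + 15 + 3 + 6 + 6 = 50 transitive triples.
Total triples C(8,3) = 56, so cyclic triples = 56 − 50 = 6.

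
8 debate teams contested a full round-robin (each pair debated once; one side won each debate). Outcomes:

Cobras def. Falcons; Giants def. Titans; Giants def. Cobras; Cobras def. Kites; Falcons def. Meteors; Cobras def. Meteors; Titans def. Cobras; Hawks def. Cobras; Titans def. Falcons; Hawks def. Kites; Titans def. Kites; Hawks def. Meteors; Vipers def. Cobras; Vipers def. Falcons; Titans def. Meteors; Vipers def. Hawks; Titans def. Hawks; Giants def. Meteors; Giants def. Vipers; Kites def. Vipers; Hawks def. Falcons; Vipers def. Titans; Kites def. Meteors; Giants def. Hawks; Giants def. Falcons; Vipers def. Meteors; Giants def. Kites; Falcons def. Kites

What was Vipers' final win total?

Vipers' results: beat Falcons, Hawks, Titans, Cobras, Meteors; lost to Kites, Giants.
That is 5 wins.

5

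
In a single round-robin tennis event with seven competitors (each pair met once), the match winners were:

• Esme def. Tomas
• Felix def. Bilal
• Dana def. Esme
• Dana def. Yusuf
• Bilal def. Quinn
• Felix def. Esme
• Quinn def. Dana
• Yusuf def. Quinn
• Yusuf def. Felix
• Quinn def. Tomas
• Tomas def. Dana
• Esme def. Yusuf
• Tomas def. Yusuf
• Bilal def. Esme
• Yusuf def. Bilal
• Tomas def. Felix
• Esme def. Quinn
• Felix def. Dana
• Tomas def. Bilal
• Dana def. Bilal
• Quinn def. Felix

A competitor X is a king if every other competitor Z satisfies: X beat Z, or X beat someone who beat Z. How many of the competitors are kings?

7

Felix reaches everyone (king).
Esme reaches everyone (king).
Bilal reaches everyone (king).
Quinn reaches everyone (king).
Tomas reaches everyone (king).
Dana reaches everyone (king).
Yusuf reaches everyone (king).
Kings: Felix, Esme, Bilal, Quinn, Tomas, Dana, Yusuf — 7.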